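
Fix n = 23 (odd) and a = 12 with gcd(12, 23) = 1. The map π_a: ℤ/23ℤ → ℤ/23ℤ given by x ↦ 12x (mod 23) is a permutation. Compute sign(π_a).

Orbit of 18 under x↦12x: [18, 9, 16, 8, 4, 2, 1]… (length divides ord_23(12)).
π_12 has 3 disjoint cycles with lengths [11, 11, 1] on {0,…,22}.
With 3 cycles on 23 points, sign = (−1)^{23−3} = +1.

+1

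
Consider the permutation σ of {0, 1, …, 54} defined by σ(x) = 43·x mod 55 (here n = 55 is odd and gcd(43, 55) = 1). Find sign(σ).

Trace 43: π^k(43) = [43, 34, 32, 1] for k=0..3.
17 cycles of lengths [4, 4, 4, 4, 4, 4, 4, 4, 4, 4, 4, 2, 2, 2, 2, 2, 1].
With 17 cycles on 55 points, sign = (−1)^{55−17} = +1.
(43|55)_J = +1 (Zolotarev's lemma cross-check).

+1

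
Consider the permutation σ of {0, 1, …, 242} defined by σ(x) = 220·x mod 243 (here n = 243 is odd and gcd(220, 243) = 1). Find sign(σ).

+1

Trace 1: π^k(1) = [1, 220, 43, 226, 148, 241, 46] for k=0..6.
Cycle type of π: 81×2 + 27×2 + 9×2 + 3×2 + 1×3; total 11 cycles.
Σ(ℓ_i−1) = 243−11 = 232; sign = (−1)^232 = +1.
The Jacobi symbol (220|243) = +1 (Zolotarev) agrees.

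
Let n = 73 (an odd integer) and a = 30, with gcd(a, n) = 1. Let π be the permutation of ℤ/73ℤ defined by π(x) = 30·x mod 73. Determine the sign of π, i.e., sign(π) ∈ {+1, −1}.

Trace 8: π^k(8) = [8, 21, 46, 66, 9, 51, 70] for k=0..6.
Cycle type of π: 24×3 + 1; total 4 cycles.
73 − 4 = 69 transpositions; sign(π) = (−1)^69 = -1.
The Jacobi symbol (30|73) = -1 (Zolotarev) agrees.

-1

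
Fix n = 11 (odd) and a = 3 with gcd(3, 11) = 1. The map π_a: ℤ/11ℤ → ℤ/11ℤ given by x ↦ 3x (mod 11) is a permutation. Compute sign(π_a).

Trace 9: π^k(9) = [9, 5, 4, 1, 3] for k=0..4.
The orbit structure of x ↦ 3x mod 11: 3 orbits of sizes [5, 5, 1].
3 cycles on 11: each ℓ→(−1)^(ℓ−1), product (−1)^8 = +1.
(3|11)_J = +1 (Zolotarev's lemma cross-check).

+1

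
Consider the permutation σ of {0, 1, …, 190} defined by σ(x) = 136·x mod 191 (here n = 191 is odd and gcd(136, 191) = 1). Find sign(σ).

Orbit of 180 under x↦136x: [180, 32, 150, 154, 125, 1, 136]… (length divides ord_191(136)).
Cycle lengths of π_136 on ℤ/191ℤ: [19, 19, 19, 19, 19, 19, 19, 19, 19, 19, 1]; 11 cycles in total.
11 cycles on 191: each ℓ→(−1)^(ℓ−1), product (−1)^180 = +1.
The Jacobi symbol (136|191) = +1 (Zolotarev) agrees.

+1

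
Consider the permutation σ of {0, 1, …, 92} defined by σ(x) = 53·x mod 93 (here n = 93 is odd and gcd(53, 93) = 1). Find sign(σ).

+1

Trace 17: π^k(17) = [17, 64, 44, 7, 92, 40, 74] for k=0..6.
Cycle type of π: 30×3 + 2 + 1; total 5 cycles.
n − c = 93 − 5 = 88; sign = (−1)^88 = +1.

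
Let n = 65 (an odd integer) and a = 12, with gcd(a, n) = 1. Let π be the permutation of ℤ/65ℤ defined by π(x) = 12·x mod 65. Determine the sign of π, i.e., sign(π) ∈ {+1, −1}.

-1

Start at x=14: 14 → 38 → 1 → 12 → 14 (one orbit).
Cycle lengths of π_12 on ℤ/65ℤ: [4, 4, 4, 4, 4, 4, 4, 4, 4, 4, 4, 4, 4, 2, 2, 2, 2, 2, 2, 1]; 20 cycles in total.
sign(π) = (−1)^{n − #cycles} = (−1)^{65−20} = (−1)^45 = -1.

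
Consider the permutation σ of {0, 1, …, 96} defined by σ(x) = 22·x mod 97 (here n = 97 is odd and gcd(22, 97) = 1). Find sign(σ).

Orbit of 75 under x↦22x: [75, 1, 22, 96]… (length divides ord_97(22)).
Cycle lengths of π_22 on ℤ/97ℤ: [4, 4, 4, 4, 4, 4, 4, 4, 4, 4, 4, 4, 4, 4, 4, 4, 4, 4, 4, 4, 4, 4, 4, 4, 1]; 25 cycles in total.
n − c = 97 − 25 = 72; sign = (−1)^72 = +1.

+1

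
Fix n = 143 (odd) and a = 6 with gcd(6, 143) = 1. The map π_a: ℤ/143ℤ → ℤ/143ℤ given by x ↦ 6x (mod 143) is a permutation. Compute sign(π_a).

+1

Orbit of 8 under x↦6x: [8, 48, 2, 12, 72, 3, 18]… (length divides ord_143(6)).
Cycle lengths of π_6 on ℤ/143ℤ: [60, 60, 12, 10, 1]; 5 cycles in total.
143 − 5 = 138 transpositions; sign(π) = (−1)^138 = +1.
Via Zolotarev, sign(π_{6}) = (6|143) = +1.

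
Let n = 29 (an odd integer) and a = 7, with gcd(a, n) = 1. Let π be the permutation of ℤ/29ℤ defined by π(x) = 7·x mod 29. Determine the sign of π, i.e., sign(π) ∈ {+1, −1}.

Trace 7: π^k(7) = [7, 20, 24, 23, 16, 25, 1] for k=0..6.
Cycle type of π: 7×4 + 1; total 5 cycles.
sign(π) = (−1)^{n − #cycles} = (−1)^{29−5} = (−1)^24 = +1.

+1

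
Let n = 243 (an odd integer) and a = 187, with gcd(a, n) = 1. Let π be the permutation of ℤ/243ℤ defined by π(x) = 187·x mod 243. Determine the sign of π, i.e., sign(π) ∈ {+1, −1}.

Trace 211: π^k(211) = [211, 91, 7, 94, 82, 25, 58] for k=0..6.
Cycle type of π: 81×2 + 27×2 + 9×2 + 3×2 + 1×3; total 11 cycles.
243 − 11 = 232 transpositions; sign(π) = (−1)^232 = +1.

+1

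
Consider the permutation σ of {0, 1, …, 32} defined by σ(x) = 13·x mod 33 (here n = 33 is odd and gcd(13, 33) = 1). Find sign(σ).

-1

Trace 1: π^k(1) = [1, 13, 4, 19, 16, 10, 31] for k=0..6.
Decompose π into cycles: lengths [10, 10, 10, 1, 1, 1] (6 cycles, including the fixed point 0).
33 − 6 = 27 transpositions; sign(π) = (−1)^27 = -1.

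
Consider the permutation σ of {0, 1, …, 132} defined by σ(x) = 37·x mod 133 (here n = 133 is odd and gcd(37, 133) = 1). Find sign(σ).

-1

Trace 58: π^k(58) = [58, 18, 1, 37, 39, 113] for k=0..5.
30 cycles of lengths [6, 6, 6, 6, 6, 6, 6, 6, 6, 6, 6, 6, 6, 6, 6, 6, 6, 6, 3, 3, 2, 2, 2, 2, 2, 2, 2, 2, 2, 1].
sign(π) = (−1)^{n − #cycles} = (−1)^{133−30} = (−1)^103 = -1.
Zolotarev: (37|133) = -1, matching the cycle-count sign.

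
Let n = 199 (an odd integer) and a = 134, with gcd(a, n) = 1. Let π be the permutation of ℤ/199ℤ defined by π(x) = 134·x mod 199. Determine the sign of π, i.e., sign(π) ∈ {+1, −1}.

-1

Orbit of 26 under x↦134x: [26, 101, 2, 69, 92, 189, 53]… (length divides ord_199(134)).
Cycle lengths of π_134 on ℤ/199ℤ: [198, 1]; 2 cycles in total.
199 − 2 = 197 transpositions; sign(π) = (−1)^197 = -1.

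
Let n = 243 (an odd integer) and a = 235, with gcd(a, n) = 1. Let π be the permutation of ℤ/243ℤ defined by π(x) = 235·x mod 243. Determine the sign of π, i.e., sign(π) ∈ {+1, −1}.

+1

Trace 127: π^k(127) = [127, 199, 109, 100, 172, 82, 73] for k=0..6.
π_235 has 27 disjoint cycles with lengths [27, 27, 27, 27, 27, 27, 9, 9, 9, 9, 9, 9, 3, 3, 3, 3, 3, 3, 1, 1, 1, 1, 1, 1, 1, 1, 1] on {0,…,242}.
Σ(ℓ_i−1) = 243−27 = 216; sign = (−1)^216 = +1.
The Jacobi symbol (235|243) = +1 (Zolotarev) agrees.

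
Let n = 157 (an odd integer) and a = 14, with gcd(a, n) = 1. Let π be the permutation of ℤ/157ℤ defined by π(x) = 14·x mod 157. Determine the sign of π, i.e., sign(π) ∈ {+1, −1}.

+1

Orbit of 99 under x↦14x: [99, 130, 93, 46, 16, 67, 153]… (length divides ord_157(14)).
Cycle type of π: 13×12 + 1; total 13 cycles.
sign(π) = (−1)^{n − #cycles} = (−1)^{157−13} = (−1)^144 = +1.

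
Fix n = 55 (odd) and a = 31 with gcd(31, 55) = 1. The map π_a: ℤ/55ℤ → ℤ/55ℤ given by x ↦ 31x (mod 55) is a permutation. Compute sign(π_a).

+1

Start at x=36: 36 → 16 → 1 → 31 → 26 → 36 (one orbit).
Cycle lengths of π_31 on ℤ/55ℤ: [5, 5, 5, 5, 5, 5, 5, 5, 5, 5, 1, 1, 1, 1, 1]; 15 cycles in total.
sign(π) = (−1)^{n − #cycles} = (−1)^{55−15} = (−1)^40 = +1.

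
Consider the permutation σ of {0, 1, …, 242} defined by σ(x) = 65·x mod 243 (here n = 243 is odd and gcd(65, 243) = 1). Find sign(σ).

Orbit of 58 under x↦65x: [58, 125, 106, 86, 1, 65, 94]… (length divides ord_243(65)).
6 cycles of lengths [162, 54, 18, 6, 2, 1].
243 − 6 = 237 transpositions; sign(π) = (−1)^237 = -1.
Check: (65/243) = -1 by Zolotarev.

-1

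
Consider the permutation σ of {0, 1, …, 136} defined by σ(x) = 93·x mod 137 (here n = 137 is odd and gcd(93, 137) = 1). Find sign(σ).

Orbit of 119 under x↦93x: [119, 107, 87, 8, 59, 7, 103]… (length divides ord_137(93)).
3 cycles of lengths [68, 68, 1].
3 cycles on 137: each ℓ→(−1)^(ℓ−1), product (−1)^134 = +1.

+1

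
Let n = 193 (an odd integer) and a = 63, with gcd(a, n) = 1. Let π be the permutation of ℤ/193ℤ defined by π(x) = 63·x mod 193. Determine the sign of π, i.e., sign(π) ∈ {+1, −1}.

Orbit of 85 under x↦63x: [85, 144, 1, 63, 109, 112, 108]… (length divides ord_193(63)).
17 cycles of lengths [12, 12, 12, 12, 12, 12, 12, 12, 12, 12, 12, 12, 12, 12, 12, 12, 1].
n − c = 193 − 17 = 176; sign = (−1)^176 = +1.
(63|193)_J = +1 (Zolotarev's lemma cross-check).

+1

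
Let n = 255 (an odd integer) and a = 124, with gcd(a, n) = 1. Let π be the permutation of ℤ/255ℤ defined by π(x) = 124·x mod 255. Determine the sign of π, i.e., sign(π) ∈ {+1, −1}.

Trace 106: π^k(106) = [106, 139, 151, 109, 1, 124, 76] for k=0..6.
24 cycles of lengths [16, 16, 16, 16, 16, 16, 16, 16, 16, 16, 16, 16, 16, 16, 16, 2, 2, 2, 2, 2, 2, 1, 1, 1].
n − c = 255 − 24 = 231; sign = (−1)^231 = -1.
(124|255)_J = -1 (Zolotarev's lemma cross-check).

-1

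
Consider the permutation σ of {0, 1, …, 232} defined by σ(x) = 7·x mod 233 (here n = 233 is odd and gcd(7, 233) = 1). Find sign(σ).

Start at x=15: 15 → 105 → 36 → 19 → 133 → 232 → 226 → … (one orbit).
Cycle type of π: 116×2 + 1; total 3 cycles.
With 3 cycles on 233 points, sign = (−1)^{233−3} = +1.

+1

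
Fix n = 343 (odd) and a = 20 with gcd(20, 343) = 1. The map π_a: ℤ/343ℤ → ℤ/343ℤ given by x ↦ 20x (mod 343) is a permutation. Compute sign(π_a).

Trace 55: π^k(55) = [55, 71, 48, 274, 335, 183, 230] for k=0..6.
Decompose π into cycles: lengths [98, 98, 98, 14, 14, 14, 2, 2, 2, 1] (10 cycles, including the fixed point 0).
With 10 cycles on 343 points, sign = (−1)^{343−10} = -1.

-1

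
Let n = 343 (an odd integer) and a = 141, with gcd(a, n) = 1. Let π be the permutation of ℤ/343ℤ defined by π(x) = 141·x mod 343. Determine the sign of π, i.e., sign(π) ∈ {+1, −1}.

+1

Orbit of 162 under x↦141x: [162, 204, 295, 92, 281, 176, 120]… (length divides ord_343(141)).
Cycle type of π: 49×6 + 7×6 + 1×7; total 19 cycles.
343 − 19 = 324 transpositions; sign(π) = (−1)^324 = +1.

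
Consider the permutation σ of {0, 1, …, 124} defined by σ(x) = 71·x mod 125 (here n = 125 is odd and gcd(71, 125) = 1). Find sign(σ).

+1

Trace 36: π^k(36) = [36, 56, 101, 46, 16, 11, 31] for k=0..6.
Cycle type of π: 25×4 + 5×4 + 1×5; total 13 cycles.
sign(π) = (−1)^{n − #cycles} = (−1)^{125−13} = (−1)^112 = +1.
Check: (71/125) = +1 by Zolotarev.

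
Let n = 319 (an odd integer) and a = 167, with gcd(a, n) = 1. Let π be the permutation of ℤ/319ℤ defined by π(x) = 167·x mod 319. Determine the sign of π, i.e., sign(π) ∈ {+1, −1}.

-1

Start at x=169: 169 → 151 → 16 → 120 → 262 → 51 → 223 → … (one orbit).
π_167 has 8 disjoint cycles with lengths [70, 70, 70, 70, 14, 14, 10, 1] on {0,…,318}.
n − c = 319 − 8 = 311; sign = (−1)^311 = -1.
The Jacobi symbol (167|319) = -1 (Zolotarev) agrees.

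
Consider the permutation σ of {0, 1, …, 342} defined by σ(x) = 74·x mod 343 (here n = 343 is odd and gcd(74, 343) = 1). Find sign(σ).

+1

Start at x=32: 32 → 310 → 302 → 53 → 149 → 50 → 270 → … (one orbit).
Decompose π into cycles: lengths [147, 147, 21, 21, 3, 3, 1] (7 cycles, including the fixed point 0).
n − c = 343 − 7 = 336; sign = (−1)^336 = +1.
The Jacobi symbol (74|343) = +1 (Zolotarev) agrees.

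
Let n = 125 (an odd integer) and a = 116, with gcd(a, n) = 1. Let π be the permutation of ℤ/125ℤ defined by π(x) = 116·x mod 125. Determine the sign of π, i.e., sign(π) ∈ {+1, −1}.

+1

Start at x=66: 66 → 31 → 96 → 11 → 26 → 16 → 106 → … (one orbit).
The orbit structure of x ↦ 116x mod 125: 13 orbits of sizes [25, 25, 25, 25, 5, 5, 5, 5, 1, 1, 1, 1, 1].
n − c = 125 − 13 = 112; sign = (−1)^112 = +1.
(116|125)_J = +1 (Zolotarev's lemma cross-check).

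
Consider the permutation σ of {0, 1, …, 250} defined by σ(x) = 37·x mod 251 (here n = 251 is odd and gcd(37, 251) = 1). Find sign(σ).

-1

Trace 178: π^k(178) = [178, 60, 212, 63, 72, 154, 176] for k=0..6.
The orbit structure of x ↦ 37x mod 251: 2 orbits of sizes [250, 1].
Σ(ℓ_i−1) = 251−2 = 249; sign = (−1)^249 = -1.
Zolotarev: (37|251) = -1, matching the cycle-count sign.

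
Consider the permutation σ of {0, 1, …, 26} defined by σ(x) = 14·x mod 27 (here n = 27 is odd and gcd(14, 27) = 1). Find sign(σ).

Start at x=25: 25 → 26 → 13 → 20 → 10 → 5 → 16 → … (one orbit).
Decompose π into cycles: lengths [18, 6, 2, 1] (4 cycles, including the fixed point 0).
n − c = 27 − 4 = 23; sign = (−1)^23 = -1.

-1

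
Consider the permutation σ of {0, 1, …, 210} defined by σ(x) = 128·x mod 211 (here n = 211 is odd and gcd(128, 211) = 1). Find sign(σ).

-1

Start at x=188: 188 → 10 → 14 → 104 → 19 → 111 → 71 → … (one orbit).
8 cycles of lengths [30, 30, 30, 30, 30, 30, 30, 1].
Σ(ℓ_i−1) = 211−8 = 203; sign = (−1)^203 = -1.
Zolotarev: (128|211) = -1, matching the cycle-count sign.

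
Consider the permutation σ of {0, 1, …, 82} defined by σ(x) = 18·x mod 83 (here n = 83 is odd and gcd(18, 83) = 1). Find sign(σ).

Orbit of 69 under x↦18x: [69, 80, 29, 24, 17, 57, 30]… (length divides ord_83(18)).
2 cycles of lengths [82, 1].
2 cycles on 83: each ℓ→(−1)^(ℓ−1), product (−1)^81 = -1.
The Jacobi symbol (18|83) = -1 (Zolotarev) agrees.

-1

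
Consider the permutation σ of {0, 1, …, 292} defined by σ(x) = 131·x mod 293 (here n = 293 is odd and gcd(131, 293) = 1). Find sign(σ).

Orbit of 165 under x↦131x: [165, 226, 13, 238, 120, 191, 116]… (length divides ord_293(131)).
The orbit structure of x ↦ 131x mod 293: 2 orbits of sizes [292, 1].
With 2 cycles on 293 points, sign = (−1)^{293−2} = -1.

-1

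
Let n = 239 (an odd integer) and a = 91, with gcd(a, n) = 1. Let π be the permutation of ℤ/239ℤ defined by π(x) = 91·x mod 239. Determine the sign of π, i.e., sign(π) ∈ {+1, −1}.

+1

Orbit of 34 under x↦91x: [34, 226, 12, 136, 187, 48, 66]… (length divides ord_239(91)).
Decompose π into cycles: lengths [119, 119, 1] (3 cycles, including the fixed point 0).
3 cycles on 239: each ℓ→(−1)^(ℓ−1), product (−1)^236 = +1.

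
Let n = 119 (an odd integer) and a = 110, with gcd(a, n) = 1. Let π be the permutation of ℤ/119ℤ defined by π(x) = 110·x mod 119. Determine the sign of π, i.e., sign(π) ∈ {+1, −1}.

Orbit of 110 under x↦110x: [110, 81, 104, 16, 94, 106, 117]… (length divides ord_119(110)).
Cycle type of π: 24×4 + 8×2 + 6 + 1; total 8 cycles.
119 − 8 = 111 transpositions; sign(π) = (−1)^111 = -1.

-1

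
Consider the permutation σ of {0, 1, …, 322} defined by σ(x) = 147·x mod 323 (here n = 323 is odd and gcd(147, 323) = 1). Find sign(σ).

Orbit of 107 under x↦147x: [107, 225, 129, 229, 71, 101, 312]… (length divides ord_323(147)).
Cycle lengths of π_147 on ℤ/323ℤ: [144, 144, 18, 16, 1]; 5 cycles in total.
Σ(ℓ_i−1) = 323−5 = 318; sign = (−1)^318 = +1.

+1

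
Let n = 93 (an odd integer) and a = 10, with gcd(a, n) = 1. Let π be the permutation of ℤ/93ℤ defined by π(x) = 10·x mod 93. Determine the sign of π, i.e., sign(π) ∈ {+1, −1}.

+1

Orbit of 1 under x↦10x: [1, 10, 7, 70, 49, 25, 64]… (length divides ord_93(10)).
Cycle lengths of π_10 on ℤ/93ℤ: [15, 15, 15, 15, 15, 15, 1, 1, 1]; 9 cycles in total.
With 9 cycles on 93 points, sign = (−1)^{93−9} = +1.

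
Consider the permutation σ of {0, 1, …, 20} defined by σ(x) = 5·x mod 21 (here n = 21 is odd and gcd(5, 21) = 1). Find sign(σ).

Trace 20: π^k(20) = [20, 16, 17, 1, 5, 4] for k=0..5.
Cycle lengths of π_5 on ℤ/21ℤ: [6, 6, 6, 2, 1]; 5 cycles in total.
Σ(ℓ_i−1) = 21−5 = 16; sign = (−1)^16 = +1.
Zolotarev: (5|21) = +1, matching the cycle-count sign.

+1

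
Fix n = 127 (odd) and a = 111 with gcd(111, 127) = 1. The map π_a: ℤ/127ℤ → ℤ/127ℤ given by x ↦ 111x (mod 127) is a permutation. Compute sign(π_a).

Trace 1: π^k(1) = [1, 111, 2, 95, 4, 63, 8] for k=0..6.
Cycle type of π: 14×9 + 1; total 10 cycles.
With 10 cycles on 127 points, sign = (−1)^{127−10} = -1.
The Jacobi symbol (111|127) = -1 (Zolotarev) agrees.

-1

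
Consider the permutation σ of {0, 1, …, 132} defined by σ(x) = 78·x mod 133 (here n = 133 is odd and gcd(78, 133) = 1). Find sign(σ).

Start at x=36: 36 → 15 → 106 → 22 → 120 → 50 → 43 → … (one orbit).
π_78 has 14 disjoint cycles with lengths [18, 18, 18, 18, 18, 18, 18, 1, 1, 1, 1, 1, 1, 1] on {0,…,132}.
14 cycles on 133: each ℓ→(−1)^(ℓ−1), product (−1)^119 = -1.
Via Zolotarev, sign(π_{78}) = (78|133) = -1.

-1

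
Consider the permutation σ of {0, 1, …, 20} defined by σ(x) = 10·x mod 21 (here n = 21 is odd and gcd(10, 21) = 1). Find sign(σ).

Trace 4: π^k(4) = [4, 19, 1, 10, 16, 13] for k=0..5.
π_10 has 6 disjoint cycles with lengths [6, 6, 6, 1, 1, 1] on {0,…,20}.
Σ(ℓ_i−1) = 21−6 = 15; sign = (−1)^15 = -1.
Zolotarev: (10|21) = -1, matching the cycle-count sign.

-1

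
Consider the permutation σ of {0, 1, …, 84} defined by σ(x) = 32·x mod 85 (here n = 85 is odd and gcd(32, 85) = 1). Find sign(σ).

-1

Start at x=43: 43 → 16 → 2 → 64 → 8 → 1 → 32 → … (one orbit).
Decompose π into cycles: lengths [8, 8, 8, 8, 8, 8, 8, 8, 8, 8, 4, 1] (12 cycles, including the fixed point 0).
12 cycles on 85: each ℓ→(−1)^(ℓ−1), product (−1)^73 = -1.
Zolotarev: (32|85) = -1, matching the cycle-count sign.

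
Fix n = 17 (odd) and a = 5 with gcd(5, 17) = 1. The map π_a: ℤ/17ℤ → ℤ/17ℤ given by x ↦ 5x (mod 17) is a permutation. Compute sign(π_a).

-1

Orbit of 11 under x↦5x: [11, 4, 3, 15, 7, 1, 5]… (length divides ord_17(5)).
Cycle lengths of π_5 on ℤ/17ℤ: [16, 1]; 2 cycles in total.
sign(π) = (−1)^{n − #cycles} = (−1)^{17−2} = (−1)^15 = -1.
Check: (5/17) = -1 by Zolotarev.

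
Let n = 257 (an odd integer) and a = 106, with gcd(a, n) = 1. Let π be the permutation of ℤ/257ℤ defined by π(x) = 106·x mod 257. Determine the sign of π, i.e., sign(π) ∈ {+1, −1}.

-1

Orbit of 81 under x↦106x: [81, 105, 79, 150, 223, 251, 135]… (length divides ord_257(106)).
The orbit structure of x ↦ 106x mod 257: 2 orbits of sizes [256, 1].
257 − 2 = 255 transpositions; sign(π) = (−1)^255 = -1.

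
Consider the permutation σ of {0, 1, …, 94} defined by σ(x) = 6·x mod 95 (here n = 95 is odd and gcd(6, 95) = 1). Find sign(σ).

Start at x=61: 61 → 81 → 11 → 66 → 16 → 1 → 6 → … (one orbit).
Decompose π into cycles: lengths [9, 9, 9, 9, 9, 9, 9, 9, 9, 9, 1, 1, 1, 1, 1] (15 cycles, including the fixed point 0).
Σ(ℓ_i−1) = 95−15 = 80; sign = (−1)^80 = +1.

+1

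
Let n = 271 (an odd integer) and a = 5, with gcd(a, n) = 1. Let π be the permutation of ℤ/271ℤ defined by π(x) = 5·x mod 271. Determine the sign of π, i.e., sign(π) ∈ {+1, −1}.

+1

Start at x=160: 160 → 258 → 206 → 217 → 1 → 5 → 25 → … (one orbit).
Cycle type of π: 27×10 + 1; total 11 cycles.
Σ(ℓ_i−1) = 271−11 = 260; sign = (−1)^260 = +1.
Via Zolotarev, sign(π_{5}) = (5|271) = +1.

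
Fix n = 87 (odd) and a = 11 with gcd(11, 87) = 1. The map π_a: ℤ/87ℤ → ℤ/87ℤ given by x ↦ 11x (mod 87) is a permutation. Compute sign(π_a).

Trace 49: π^k(49) = [49, 17, 13, 56, 7, 77, 64] for k=0..6.
π_11 has 5 disjoint cycles with lengths [28, 28, 28, 2, 1] on {0,…,86}.
87 − 5 = 82 transpositions; sign(π) = (−1)^82 = +1.
Zolotarev: (11|87) = +1, matching the cycle-count sign.

+1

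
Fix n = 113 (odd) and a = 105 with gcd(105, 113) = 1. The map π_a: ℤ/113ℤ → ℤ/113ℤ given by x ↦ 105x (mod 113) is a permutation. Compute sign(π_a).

+1

Trace 109: π^k(109) = [109, 32, 83, 14, 1, 105, 64] for k=0..6.
5 cycles of lengths [28, 28, 28, 28, 1].
sign(π) = (−1)^{n − #cycles} = (−1)^{113−5} = (−1)^108 = +1.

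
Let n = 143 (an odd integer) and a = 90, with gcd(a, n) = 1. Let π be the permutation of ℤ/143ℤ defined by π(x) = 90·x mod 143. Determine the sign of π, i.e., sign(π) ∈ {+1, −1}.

-1

Orbit of 14 under x↦90x: [14, 116, 1, 90, 92, 129, 27]… (length divides ord_143(90)).
Decompose π into cycles: lengths [10, 10, 10, 10, 10, 10, 10, 10, 10, 10, 10, 10, 10, 2, 2, 2, 2, 2, 2, 1] (20 cycles, including the fixed point 0).
143 − 20 = 123 transpositions; sign(π) = (−1)^123 = -1.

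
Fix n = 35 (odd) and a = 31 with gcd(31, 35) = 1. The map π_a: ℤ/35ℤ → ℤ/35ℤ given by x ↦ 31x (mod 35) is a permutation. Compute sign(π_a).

-1

Trace 6: π^k(6) = [6, 11, 26, 1, 31, 16] for k=0..5.
The orbit structure of x ↦ 31x mod 35: 10 orbits of sizes [6, 6, 6, 6, 6, 1, 1, 1, 1, 1].
sign(π) = (−1)^{n − #cycles} = (−1)^{35−10} = (−1)^25 = -1.
Via Zolotarev, sign(π_{31}) = (31|35) = -1.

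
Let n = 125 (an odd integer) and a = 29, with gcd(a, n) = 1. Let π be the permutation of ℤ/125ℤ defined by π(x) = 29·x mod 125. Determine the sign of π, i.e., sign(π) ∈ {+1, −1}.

Trace 31: π^k(31) = [31, 24, 71, 59, 86, 119, 76] for k=0..6.
π_29 has 7 disjoint cycles with lengths [50, 50, 10, 10, 2, 2, 1] on {0,…,124}.
n − c = 125 − 7 = 118; sign = (−1)^118 = +1.
Check: (29/125) = +1 by Zolotarev.

+1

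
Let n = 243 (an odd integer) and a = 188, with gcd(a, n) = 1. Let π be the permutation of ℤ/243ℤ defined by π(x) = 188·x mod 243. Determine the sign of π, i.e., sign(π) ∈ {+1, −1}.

Orbit of 215 under x↦188x: [215, 82, 107, 190, 242, 55, 134]… (length divides ord_243(188)).
Cycle type of π: 18×9 + 6×9 + 2×13 + 1; total 32 cycles.
sign(π) = (−1)^{n − #cycles} = (−1)^{243−32} = (−1)^211 = -1.
The Jacobi symbol (188|243) = -1 (Zolotarev) agrees.

-1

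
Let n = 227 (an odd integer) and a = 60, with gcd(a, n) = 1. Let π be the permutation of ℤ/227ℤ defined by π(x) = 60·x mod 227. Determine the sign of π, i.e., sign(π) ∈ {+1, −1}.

-1

Orbit of 6 under x↦60x: [6, 133, 35, 57, 15, 219, 201]… (length divides ord_227(60)).
π_60 has 2 disjoint cycles with lengths [226, 1] on {0,…,226}.
227 − 2 = 225 transpositions; sign(π) = (−1)^225 = -1.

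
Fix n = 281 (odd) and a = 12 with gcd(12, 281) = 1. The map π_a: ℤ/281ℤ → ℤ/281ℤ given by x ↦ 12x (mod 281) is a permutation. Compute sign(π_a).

Orbit of 174 under x↦12x: [174, 121, 47, 2, 24, 7, 84]… (length divides ord_281(12)).
2 cycles of lengths [280, 1].
n − c = 281 − 2 = 279; sign = (−1)^279 = -1.

-1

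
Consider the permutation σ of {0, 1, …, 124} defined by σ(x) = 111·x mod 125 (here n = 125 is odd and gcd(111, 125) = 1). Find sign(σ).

+1

Trace 76: π^k(76) = [76, 61, 21, 81, 116, 1, 111] for k=0..6.
13 cycles of lengths [25, 25, 25, 25, 5, 5, 5, 5, 1, 1, 1, 1, 1].
13 cycles on 125: each ℓ→(−1)^(ℓ−1), product (−1)^112 = +1.
Check: (111/125) = +1 by Zolotarev.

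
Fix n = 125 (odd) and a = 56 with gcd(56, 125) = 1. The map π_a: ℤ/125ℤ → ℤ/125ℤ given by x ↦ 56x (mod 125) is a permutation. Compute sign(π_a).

+1

Trace 21: π^k(21) = [21, 51, 106, 61, 41, 46, 76] for k=0..6.
Cycle type of π: 25×4 + 5×4 + 1×5; total 13 cycles.
sign(π) = (−1)^{n − #cycles} = (−1)^{125−13} = (−1)^112 = +1.
The Jacobi symbol (56|125) = +1 (Zolotarev) agrees.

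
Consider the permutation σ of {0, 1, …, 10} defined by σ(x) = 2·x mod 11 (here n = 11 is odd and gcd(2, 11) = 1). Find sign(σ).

Orbit of 1 under x↦2x: [1, 2, 4, 8, 5, 10, 9]… (length divides ord_11(2)).
Cycle lengths of π_2 on ℤ/11ℤ: [10, 1]; 2 cycles in total.
n − c = 11 − 2 = 9; sign = (−1)^9 = -1.
Zolotarev: (2|11) = -1, matching the cycle-count sign.

-1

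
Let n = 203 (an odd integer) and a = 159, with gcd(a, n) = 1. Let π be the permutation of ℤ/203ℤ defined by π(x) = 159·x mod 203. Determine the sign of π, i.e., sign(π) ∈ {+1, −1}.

+1

Orbit of 40 under x↦159x: [40, 67, 97, 198, 17, 64, 26]… (length divides ord_203(159)).
Cycle lengths of π_159 on ℤ/203ℤ: [84, 84, 28, 6, 1]; 5 cycles in total.
Σ(ℓ_i−1) = 203−5 = 198; sign = (−1)^198 = +1.
Check: (159/203) = +1 by Zolotarev.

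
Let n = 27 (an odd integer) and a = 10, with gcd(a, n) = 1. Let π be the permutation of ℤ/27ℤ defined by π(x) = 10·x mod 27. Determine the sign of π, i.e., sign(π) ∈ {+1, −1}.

Trace 19: π^k(19) = [19, 1, 10] for k=0..2.
Cycle type of π: 3×6 + 1×9; total 15 cycles.
15 cycles on 27: each ℓ→(−1)^(ℓ−1), product (−1)^12 = +1.

+1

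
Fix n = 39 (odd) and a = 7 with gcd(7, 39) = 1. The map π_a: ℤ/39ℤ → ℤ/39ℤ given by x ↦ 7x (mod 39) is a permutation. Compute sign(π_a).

Trace 31: π^k(31) = [31, 22, 37, 25, 19, 16, 34] for k=0..6.
Cycle lengths of π_7 on ℤ/39ℤ: [12, 12, 12, 1, 1, 1]; 6 cycles in total.
Σ(ℓ_i−1) = 39−6 = 33; sign = (−1)^33 = -1.

-1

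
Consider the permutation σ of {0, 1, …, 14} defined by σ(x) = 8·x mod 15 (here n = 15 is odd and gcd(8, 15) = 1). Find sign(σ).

Trace 1: π^k(1) = [1, 8, 4, 2] for k=0..3.
π_8 has 5 disjoint cycles with lengths [4, 4, 4, 2, 1] on {0,…,14}.
Σ(ℓ_i−1) = 15−5 = 10; sign = (−1)^10 = +1.

+1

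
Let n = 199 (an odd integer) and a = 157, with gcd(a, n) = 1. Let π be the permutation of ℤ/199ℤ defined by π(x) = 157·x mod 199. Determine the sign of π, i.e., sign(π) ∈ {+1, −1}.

+1

Orbit of 140 under x↦157x: [140, 90, 1, 157, 172, 139, 132]… (length divides ord_199(157)).
The orbit structure of x ↦ 157x mod 199: 7 orbits of sizes [33, 33, 33, 33, 33, 33, 1].
With 7 cycles on 199 points, sign = (−1)^{199−7} = +1.
Zolotarev: (157|199) = +1, matching the cycle-count sign.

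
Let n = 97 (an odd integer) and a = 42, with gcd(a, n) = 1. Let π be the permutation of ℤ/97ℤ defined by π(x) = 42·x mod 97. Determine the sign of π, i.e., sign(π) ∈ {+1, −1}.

-1

Start at x=8: 8 → 45 → 47 → 34 → 70 → 30 → 96 → … (one orbit).
The orbit structure of x ↦ 42x mod 97: 4 orbits of sizes [32, 32, 32, 1].
sign(π) = (−1)^{n − #cycles} = (−1)^{97−4} = (−1)^93 = -1.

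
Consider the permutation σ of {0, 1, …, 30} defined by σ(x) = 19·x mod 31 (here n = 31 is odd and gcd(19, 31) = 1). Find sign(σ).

Trace 14: π^k(14) = [14, 18, 1, 19, 20, 8, 28] for k=0..6.
3 cycles of lengths [15, 15, 1].
Σ(ℓ_i−1) = 31−3 = 28; sign = (−1)^28 = +1.

+1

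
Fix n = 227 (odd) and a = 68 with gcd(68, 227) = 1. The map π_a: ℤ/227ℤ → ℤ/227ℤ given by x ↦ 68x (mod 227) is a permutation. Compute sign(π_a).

-1

Start at x=79: 79 → 151 → 53 → 199 → 139 → 145 → 99 → … (one orbit).
Decompose π into cycles: lengths [226, 1] (2 cycles, including the fixed point 0).
227 − 2 = 225 transpositions; sign(π) = (−1)^225 = -1.
Check: (68/227) = -1 by Zolotarev.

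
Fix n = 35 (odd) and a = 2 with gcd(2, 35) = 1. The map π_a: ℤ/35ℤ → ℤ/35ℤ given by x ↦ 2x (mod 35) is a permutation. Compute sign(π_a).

-1

Start at x=1: 1 → 2 → 4 → 8 → 16 → 32 → 29 → … (one orbit).
π_2 has 6 disjoint cycles with lengths [12, 12, 4, 3, 3, 1] on {0,…,34}.
With 6 cycles on 35 points, sign = (−1)^{35−6} = -1.
The Jacobi symbol (2|35) = -1 (Zolotarev) agrees.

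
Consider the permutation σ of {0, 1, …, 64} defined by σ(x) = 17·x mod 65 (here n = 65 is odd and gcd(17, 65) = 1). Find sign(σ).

Trace 9: π^k(9) = [9, 23, 1, 17, 29, 38, 61] for k=0..6.
Cycle type of π: 12×4 + 6×2 + 4 + 1; total 8 cycles.
With 8 cycles on 65 points, sign = (−1)^{65−8} = -1.
Via Zolotarev, sign(π_{17}) = (17|65) = -1.

-1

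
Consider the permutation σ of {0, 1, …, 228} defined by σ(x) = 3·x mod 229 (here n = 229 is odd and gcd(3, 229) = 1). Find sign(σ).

Start at x=149: 149 → 218 → 196 → 130 → 161 → 25 → 75 → … (one orbit).
π_3 has 5 disjoint cycles with lengths [57, 57, 57, 57, 1] on {0,…,228}.
sign(π) = (−1)^{n − #cycles} = (−1)^{229−5} = (−1)^224 = +1.

+1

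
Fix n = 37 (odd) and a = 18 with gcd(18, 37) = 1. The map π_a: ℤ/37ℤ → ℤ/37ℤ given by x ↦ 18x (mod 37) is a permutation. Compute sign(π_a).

Trace 35: π^k(35) = [35, 1, 18, 28, 23, 7, 15] for k=0..6.
Decompose π into cycles: lengths [36, 1] (2 cycles, including the fixed point 0).
37 − 2 = 35 transpositions; sign(π) = (−1)^35 = -1.

-1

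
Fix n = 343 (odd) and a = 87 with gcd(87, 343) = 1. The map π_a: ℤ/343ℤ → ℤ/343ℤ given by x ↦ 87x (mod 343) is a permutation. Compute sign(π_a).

Start at x=164: 164 → 205 → 342 → 256 → 320 → 57 → 157 → … (one orbit).
Cycle lengths of π_87 on ℤ/343ℤ: [294, 42, 6, 1]; 4 cycles in total.
343 − 4 = 339 transpositions; sign(π) = (−1)^339 = -1.

-1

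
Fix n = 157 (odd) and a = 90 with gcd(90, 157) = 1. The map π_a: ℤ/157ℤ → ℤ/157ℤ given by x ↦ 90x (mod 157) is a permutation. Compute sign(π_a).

+1

Start at x=118: 118 → 101 → 141 → 130 → 82 → 1 → 90 → … (one orbit).
π_90 has 7 disjoint cycles with lengths [26, 26, 26, 26, 26, 26, 1] on {0,…,156}.
n − c = 157 − 7 = 150; sign = (−1)^150 = +1.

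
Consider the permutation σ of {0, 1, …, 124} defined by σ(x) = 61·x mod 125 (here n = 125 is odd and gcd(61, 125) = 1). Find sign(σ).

Orbit of 66 under x↦61x: [66, 26, 86, 121, 6, 116, 76]… (length divides ord_125(61)).
Cycle type of π: 25×4 + 5×4 + 1×5; total 13 cycles.
With 13 cycles on 125 points, sign = (−1)^{125−13} = +1.
Via Zolotarev, sign(π_{61}) = (61|125) = +1.

+1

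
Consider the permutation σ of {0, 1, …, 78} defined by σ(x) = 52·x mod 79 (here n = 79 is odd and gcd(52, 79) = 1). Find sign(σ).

Orbit of 46 under x↦52x: [46, 22, 38, 1, 52, 18, 67]… (length divides ord_79(52)).
Cycle lengths of π_52 on ℤ/79ℤ: [13, 13, 13, 13, 13, 13, 1]; 7 cycles in total.
79 − 7 = 72 transpositions; sign(π) = (−1)^72 = +1.
The Jacobi symbol (52|79) = +1 (Zolotarev) agrees.

+1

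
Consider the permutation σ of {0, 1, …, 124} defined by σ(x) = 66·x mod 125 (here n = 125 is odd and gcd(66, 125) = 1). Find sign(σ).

+1

Start at x=6: 6 → 21 → 11 → 101 → 41 → 81 → 96 → … (one orbit).
π_66 has 13 disjoint cycles with lengths [25, 25, 25, 25, 5, 5, 5, 5, 1, 1, 1, 1, 1] on {0,…,124}.
13 cycles on 125: each ℓ→(−1)^(ℓ−1), product (−1)^112 = +1.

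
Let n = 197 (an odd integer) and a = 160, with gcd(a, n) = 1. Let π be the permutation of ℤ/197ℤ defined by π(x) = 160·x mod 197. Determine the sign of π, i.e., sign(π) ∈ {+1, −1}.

Trace 160: π^k(160) = [160, 187, 173, 100, 43, 182, 161] for k=0..6.
Cycle type of π: 98×2 + 1; total 3 cycles.
sign(π) = (−1)^{n − #cycles} = (−1)^{197−3} = (−1)^194 = +1.

+1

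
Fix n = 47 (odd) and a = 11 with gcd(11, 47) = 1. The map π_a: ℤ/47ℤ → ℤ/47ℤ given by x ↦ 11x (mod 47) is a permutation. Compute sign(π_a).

-1

Trace 8: π^k(8) = [8, 41, 28, 26, 4, 44, 14] for k=0..6.
Decompose π into cycles: lengths [46, 1] (2 cycles, including the fixed point 0).
Σ(ℓ_i−1) = 47−2 = 45; sign = (−1)^45 = -1.
The Jacobi symbol (11|47) = -1 (Zolotarev) agrees.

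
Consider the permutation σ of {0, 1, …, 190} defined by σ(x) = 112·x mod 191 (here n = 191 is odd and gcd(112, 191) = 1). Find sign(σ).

-1

Orbit of 103 under x↦112x: [103, 76, 108, 63, 180, 105, 109]… (length divides ord_191(112)).
π_112 has 2 disjoint cycles with lengths [190, 1] on {0,…,190}.
With 2 cycles on 191 points, sign = (−1)^{191−2} = -1.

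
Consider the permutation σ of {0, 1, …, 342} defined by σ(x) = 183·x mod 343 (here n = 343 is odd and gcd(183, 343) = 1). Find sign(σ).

+1

Orbit of 169 under x↦183x: [169, 57, 141, 78, 211, 197, 36]… (length divides ord_343(183)).
Cycle type of π: 49×6 + 7×6 + 1×7; total 19 cycles.
343 − 19 = 324 transpositions; sign(π) = (−1)^324 = +1.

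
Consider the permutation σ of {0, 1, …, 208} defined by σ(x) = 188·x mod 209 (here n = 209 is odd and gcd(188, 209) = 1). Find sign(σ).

+1

Trace 111: π^k(111) = [111, 177, 45, 100, 199, 1, 188] for k=0..6.
Cycle type of π: 9×22 + 1×11; total 33 cycles.
Σ(ℓ_i−1) = 209−33 = 176; sign = (−1)^176 = +1.
Zolotarev: (188|209) = +1, matching the cycle-count sign.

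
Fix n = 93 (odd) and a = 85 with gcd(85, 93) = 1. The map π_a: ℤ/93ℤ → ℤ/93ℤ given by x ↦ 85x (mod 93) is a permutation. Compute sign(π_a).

Orbit of 61 under x↦85x: [61, 70, 91, 16, 58, 1, 85]… (length divides ord_93(85)).
12 cycles of lengths [10, 10, 10, 10, 10, 10, 10, 10, 10, 1, 1, 1].
n − c = 93 − 12 = 81; sign = (−1)^81 = -1.
The Jacobi symbol (85|93) = -1 (Zolotarev) agrees.

-1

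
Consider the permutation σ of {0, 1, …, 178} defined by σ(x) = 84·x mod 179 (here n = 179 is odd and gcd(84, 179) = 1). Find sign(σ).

-1

Start at x=165: 165 → 77 → 24 → 47 → 10 → 124 → 34 → … (one orbit).
π_84 has 2 disjoint cycles with lengths [178, 1] on {0,…,178}.
179 − 2 = 177 transpositions; sign(π) = (−1)^177 = -1.
The Jacobi symbol (84|179) = -1 (Zolotarev) agrees.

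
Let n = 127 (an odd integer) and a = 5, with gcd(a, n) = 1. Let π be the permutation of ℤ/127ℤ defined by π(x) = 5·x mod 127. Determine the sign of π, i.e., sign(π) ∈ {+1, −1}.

Start at x=108: 108 → 32 → 33 → 38 → 63 → 61 → 51 → … (one orbit).
Decompose π into cycles: lengths [42, 42, 42, 1] (4 cycles, including the fixed point 0).
n − c = 127 − 4 = 123; sign = (−1)^123 = -1.
(5|127)_J = -1 (Zolotarev's lemma cross-check).

-1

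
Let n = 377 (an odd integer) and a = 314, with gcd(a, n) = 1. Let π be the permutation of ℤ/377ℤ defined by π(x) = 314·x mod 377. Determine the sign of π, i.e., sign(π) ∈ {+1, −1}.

Orbit of 83 under x↦314x: [83, 49, 306, 326, 197, 30, 372]… (length divides ord_377(314)).
Cycle lengths of π_314 on ℤ/377ℤ: [84, 84, 84, 84, 12, 7, 7, 7, 7, 1]; 10 cycles in total.
377 − 10 = 367 transpositions; sign(π) = (−1)^367 = -1.
(314|377)_J = -1 (Zolotarev's lemma cross-check).

-1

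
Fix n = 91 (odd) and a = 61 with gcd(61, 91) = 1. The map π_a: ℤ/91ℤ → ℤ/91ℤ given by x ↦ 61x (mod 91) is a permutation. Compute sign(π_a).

Start at x=81: 81 → 27 → 9 → 3 → 1 → 61 → 81 (one orbit).
Decompose π into cycles: lengths [6, 6, 6, 6, 6, 6, 6, 6, 6, 6, 6, 6, 6, 3, 3, 3, 3, 1] (18 cycles, including the fixed point 0).
91 − 18 = 73 transpositions; sign(π) = (−1)^73 = -1.
(61|91)_J = -1 (Zolotarev's lemma cross-check).

-1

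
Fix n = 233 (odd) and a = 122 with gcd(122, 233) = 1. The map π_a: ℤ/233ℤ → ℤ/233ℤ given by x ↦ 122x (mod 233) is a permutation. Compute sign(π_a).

-1

Start at x=115: 115 → 50 → 42 → 231 → 222 → 56 → 75 → … (one orbit).
2 cycles of lengths [232, 1].
With 2 cycles on 233 points, sign = (−1)^{233−2} = -1.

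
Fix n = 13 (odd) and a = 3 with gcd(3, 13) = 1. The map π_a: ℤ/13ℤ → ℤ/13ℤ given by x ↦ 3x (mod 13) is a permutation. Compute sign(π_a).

Start at x=9: 9 → 1 → 3 → 9 (one orbit).
Decompose π into cycles: lengths [3, 3, 3, 3, 1] (5 cycles, including the fixed point 0).
13 − 5 = 8 transpositions; sign(π) = (−1)^8 = +1.

+1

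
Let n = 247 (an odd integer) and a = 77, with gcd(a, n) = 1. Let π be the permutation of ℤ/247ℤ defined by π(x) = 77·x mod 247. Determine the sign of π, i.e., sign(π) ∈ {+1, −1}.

+1

Orbit of 1 under x↦77x: [1, 77]… (length divides ord_247(77)).
Cycle lengths of π_77 on ℤ/247ℤ: [2, 2, 2, 2, 2, 2, 2, 2, 2, 2, 2, 2, 2, 2, 2, 2, 2, 2, 2, 2, 2, 2, 2, 2, 2, 2, 2, 2, 2, 2, 2, 2, 2, 2, 2, 2, 2, 2, 2, 2, 2, 2, 2, 2, 2, 2, 2, 2, 2, 2, 2, 2, 2, 2, 2, 2, 2, 2, 2, 2, 2, 2, 2, 2, 2, 2, 2, 2, 2, 2, 2, 2, 2, 2, 2, 2, 2, 2, 2, 2, 2, 2, 2, 2, 2, 2, 2, 2, 2, 2, 2, 2, 2, 2, 2, 2, 2, 2, 2, 2, 2, 2, 2, 2, 2, 2, 2, 2, 2, 2, 2, 2, 2, 2, 1, 1, 1, 1, 1, 1, 1, 1, 1, 1, 1, 1, 1, 1, 1, 1, 1, 1, 1]; 133 cycles in total.
Σ(ℓ_i−1) = 247−133 = 114; sign = (−1)^114 = +1.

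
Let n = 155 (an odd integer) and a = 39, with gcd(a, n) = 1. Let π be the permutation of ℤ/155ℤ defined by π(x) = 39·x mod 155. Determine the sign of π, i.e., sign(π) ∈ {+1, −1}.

Trace 94: π^k(94) = [94, 101, 64, 16, 4, 1, 39] for k=0..6.
The orbit structure of x ↦ 39x mod 155: 21 orbits of sizes [10, 10, 10, 10, 10, 10, 10, 10, 10, 10, 10, 10, 5, 5, 5, 5, 5, 5, 2, 2, 1].
sign(π) = (−1)^{n − #cycles} = (−1)^{155−21} = (−1)^134 = +1.
(39|155)_J = +1 (Zolotarev's lemma cross-check).

+1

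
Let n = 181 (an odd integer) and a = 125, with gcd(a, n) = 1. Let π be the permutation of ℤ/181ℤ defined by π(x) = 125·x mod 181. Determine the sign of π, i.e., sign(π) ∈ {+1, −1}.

Trace 135: π^k(135) = [135, 42, 1, 125, 59] for k=0..4.
37 cycles of lengths [5, 5, 5, 5, 5, 5, 5, 5, 5, 5, 5, 5, 5, 5, 5, 5, 5, 5, 5, 5, 5, 5, 5, 5, 5, 5, 5, 5, 5, 5, 5, 5, 5, 5, 5, 5, 1].
n − c = 181 − 37 = 144; sign = (−1)^144 = +1.
Via Zolotarev, sign(π_{125}) = (125|181) = +1.

+1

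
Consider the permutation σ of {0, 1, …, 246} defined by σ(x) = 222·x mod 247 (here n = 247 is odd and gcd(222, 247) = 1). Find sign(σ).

-1

Start at x=157: 157 → 27 → 66 → 79 → 1 → 222 → 131 → … (one orbit).
26 cycles of lengths [18, 18, 18, 18, 18, 18, 18, 18, 18, 18, 18, 18, 18, 1, 1, 1, 1, 1, 1, 1, 1, 1, 1, 1, 1, 1].
With 26 cycles on 247 points, sign = (−1)^{247−26} = -1.
Zolotarev: (222|247) = -1, matching the cycle-count sign.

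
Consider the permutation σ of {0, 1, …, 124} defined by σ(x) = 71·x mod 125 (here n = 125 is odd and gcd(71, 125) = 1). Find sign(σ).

Start at x=101: 101 → 46 → 16 → 11 → 31 → 76 → 21 → … (one orbit).
Decompose π into cycles: lengths [25, 25, 25, 25, 5, 5, 5, 5, 1, 1, 1, 1, 1] (13 cycles, including the fixed point 0).
n − c = 125 − 13 = 112; sign = (−1)^112 = +1.
(71|125)_J = +1 (Zolotarev's lemma cross-check).

+1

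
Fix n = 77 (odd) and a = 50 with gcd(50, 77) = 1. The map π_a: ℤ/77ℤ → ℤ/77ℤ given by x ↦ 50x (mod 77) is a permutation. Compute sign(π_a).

Orbit of 36 under x↦50x: [36, 29, 64, 43, 71, 8, 15]… (length divides ord_77(50)).
The orbit structure of x ↦ 50x mod 77: 14 orbits of sizes [10, 10, 10, 10, 10, 10, 10, 1, 1, 1, 1, 1, 1, 1].
Σ(ℓ_i−1) = 77−14 = 63; sign = (−1)^63 = -1.

-1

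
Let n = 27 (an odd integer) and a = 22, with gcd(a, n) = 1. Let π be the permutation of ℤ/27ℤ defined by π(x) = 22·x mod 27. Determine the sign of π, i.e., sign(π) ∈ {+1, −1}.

Start at x=25: 25 → 10 → 4 → 7 → 19 → 13 → 16 → … (one orbit).
Cycle type of π: 9×2 + 3×2 + 1×3; total 7 cycles.
27 − 7 = 20 transpositions; sign(π) = (−1)^20 = +1.
(22|27)_J = +1 (Zolotarev's lemma cross-check).

+1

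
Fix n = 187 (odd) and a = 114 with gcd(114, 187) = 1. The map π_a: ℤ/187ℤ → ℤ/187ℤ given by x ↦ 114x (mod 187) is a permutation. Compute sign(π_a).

Start at x=53: 53 → 58 → 67 → 158 → 60 → 108 → 157 → … (one orbit).
Cycle lengths of π_114 on ℤ/187ℤ: [80, 80, 16, 5, 5, 1]; 6 cycles in total.
With 6 cycles on 187 points, sign = (−1)^{187−6} = -1.

-1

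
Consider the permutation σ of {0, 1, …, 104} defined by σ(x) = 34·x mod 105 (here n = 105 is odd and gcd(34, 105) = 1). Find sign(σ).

Start at x=1: 1 → 34 → 1 (one orbit).
54 cycles of lengths [2, 2, 2, 2, 2, 2, 2, 2, 2, 2, 2, 2, 2, 2, 2, 2, 2, 2, 2, 2, 2, 2, 2, 2, 2, 2, 2, 2, 2, 2, 2, 2, 2, 2, 2, 2, 2, 2, 2, 2, 2, 2, 2, 2, 2, 2, 2, 2, 2, 2, 2, 1, 1, 1].
54 cycles on 105: each ℓ→(−1)^(ℓ−1), product (−1)^51 = -1.
Check: (34/105) = -1 by Zolotarev.

-1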